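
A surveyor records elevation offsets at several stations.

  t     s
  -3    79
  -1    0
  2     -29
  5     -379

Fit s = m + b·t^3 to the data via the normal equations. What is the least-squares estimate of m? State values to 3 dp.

Sums needed: Σ1 = 4, Σt^3 = 105, Σt^3·t^3 = 16419.
Right-hand side: Σs = -329, Σt^3·s = -49740.
XᵀX·[m, b]ᵀ = Xᵀs becomes [[4, 105]; [105, 16419]]·[m, b]ᵀ = [-329, -49740]ᵀ.
Determinant 4·16419 − 105² = 54651.
m = ((-329)·16419 − 105·(-49740))/54651 = -59717/18217; b = (4·(-49740) − 105·(-329))/54651 = -54805/18217.

m = -3.278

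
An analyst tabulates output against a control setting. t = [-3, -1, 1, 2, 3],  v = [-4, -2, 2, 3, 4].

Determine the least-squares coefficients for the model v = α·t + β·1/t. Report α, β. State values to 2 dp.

α = 1.26, β = 0.76

AᵀA·[α, β]ᵀ = Aᵀv reads: 24·α + 5·β = 34;  5·α + (89/36)·β = 49/6.
Determinant 24·(89/36) − 5² = 103/3.
α = (34·(89/36) − 5·(49/6))/(103/3) = 389/309; β = (24·(49/6) − 5·34)/(103/3) = 78/103.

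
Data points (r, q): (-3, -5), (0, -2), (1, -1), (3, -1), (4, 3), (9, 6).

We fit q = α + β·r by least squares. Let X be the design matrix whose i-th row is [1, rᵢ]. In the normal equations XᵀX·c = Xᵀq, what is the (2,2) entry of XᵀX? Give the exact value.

Row 2 ↔ basis r, column 2 ↔ basis r, so (XᵀX)_{2,2} = Σᵢ (r)·(r) = (-3)·(-3) + (0)·(0) + (1)·(1) + (3)·(3) + (4)·(4) + (9)·(9) = 116.

116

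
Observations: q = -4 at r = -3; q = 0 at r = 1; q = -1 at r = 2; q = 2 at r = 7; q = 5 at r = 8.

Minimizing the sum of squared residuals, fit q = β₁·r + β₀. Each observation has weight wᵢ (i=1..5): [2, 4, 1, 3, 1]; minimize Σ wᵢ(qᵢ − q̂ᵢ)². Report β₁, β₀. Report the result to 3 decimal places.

Normal-equation sums: Σwᵢ·r·r = 237, Σwᵢ·r = 29, Σwᵢ·1 = 11.
Moment sums: Σwᵢ·r·q = 104, Σwᵢ·q = 2.
So AᵀWA·[β₁, β₀]ᵀ = AᵀWq: [[237, 29]; [29, 11]]·[β₁, β₀]ᵀ = [104, 2]ᵀ.
Eliminating β₀: 11·(row 1) − 29·(row 2) gives 1766·β₁ = 11·104 − 29·2 = 1086, so β₁ = 543/883.
Then β₀ = (2 − 29·(543/883))/11 = -1271/883.

β₁ = 0.615, β₀ = -1.439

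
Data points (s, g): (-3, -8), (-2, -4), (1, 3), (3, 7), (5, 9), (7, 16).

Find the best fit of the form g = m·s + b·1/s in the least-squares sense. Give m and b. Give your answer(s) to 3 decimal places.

Compute the Gram sums: Σs·s = 97, Σs·1/s = 6, Σ1/s·1/s = 67589/44100.
Right-hand side: Σs·g = 213, Σ1/s·g = 493/35.
Normal equations: [[97, 6]; [6, 67589/44100]]·[m, b]ᵀ = [213, 493/35]ᵀ.
Eliminating b: (67589/44100)·(row 1) − 6·(row 2) gives (4968533/44100)·m = (67589/44100)·213 − 6·(493/35) = 3556459/14700, so m = 10669377/4968533.
Then b = ((493/35) − 6·(10669377/4968533))/(67589/44100) = 3894660/4968533.

m = 2.147, b = 0.784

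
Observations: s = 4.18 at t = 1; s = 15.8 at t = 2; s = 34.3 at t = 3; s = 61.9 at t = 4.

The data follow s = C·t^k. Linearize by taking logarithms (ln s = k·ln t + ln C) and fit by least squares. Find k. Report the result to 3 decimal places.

With ln sᵢ as the transformed response and ln tᵢ as the regressor:
XᵀX = [[3.6092, 3.1781]; [3.1781, 4]], rhs = [11.5160, 11.8510]ᵀ  (here Σln t = 3.1781, Σ(ln t)² = 3.6092, Σln s = 11.8510, Σln t·ln s = 11.5160).
Solving (det = 4.3368): k = 1.93714, ln C = 1.42366.

k = 1.937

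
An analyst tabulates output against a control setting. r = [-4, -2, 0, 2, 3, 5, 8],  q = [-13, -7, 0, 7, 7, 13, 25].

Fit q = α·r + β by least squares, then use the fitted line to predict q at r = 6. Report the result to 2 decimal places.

Compute the Gram sums: Σr·r = 122, Σr = 12, Σ1 = 7.
Right-hand side: Σr·q = 366, Σq = 32.
MᵀM·[α, β]ᵀ = Mᵀq becomes [[122, 12]; [12, 7]]·[α, β]ᵀ = [366, 32]ᵀ.
det = 122·7 − 12² = 710.
α = (366·7 − 12·32)/710 = 1089/355; β = (122·32 − 12·366)/710 = -244/355.
At r = 6: q̂ = (1089/355)·(6) + (-244/355)·(1) = 1258/71.

q̂ = 17.72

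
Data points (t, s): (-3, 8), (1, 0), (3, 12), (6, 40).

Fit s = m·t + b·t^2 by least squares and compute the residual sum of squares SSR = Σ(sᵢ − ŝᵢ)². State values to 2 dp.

SSR = 3.86

The normal equations are: 55·m + 217·b = 252;  217·m + 1459·b = 1620.
det = 55·1459 − 217² = 33156.
m = (252·1459 − 217·1620)/33156 = 448/921; b = (55·1620 − 217·252)/33156 = 956/921.
Residuals: 36/307, -468/307, 368/307, -88/307; SSR = 1184/307.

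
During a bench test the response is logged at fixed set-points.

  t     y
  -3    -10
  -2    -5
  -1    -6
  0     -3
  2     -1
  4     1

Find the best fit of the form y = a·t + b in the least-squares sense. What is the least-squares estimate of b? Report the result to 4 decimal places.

b = -4.0000

Compute the Gram sums: Σt·t = 34, Σt = 0, Σ1 = 6.
And Σt·y = 48, Σy = -24.
Normal equations: [[34, 0]; [0, 6]]·[a, b]ᵀ = [48, -24]ᵀ.
det = 34·6 − 0² = 204.
a = (48·6 − 0·(-24))/204 = 24/17; b = (34·(-24) − 0·48)/204 = -4.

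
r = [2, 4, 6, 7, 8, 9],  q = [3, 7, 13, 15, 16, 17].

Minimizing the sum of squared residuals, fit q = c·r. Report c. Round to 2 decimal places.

Forming XᵀX = [[250]] and Xᵀq = [498]ᵀ gives XᵀX·[c]ᵀ = Xᵀq.
Hence c = 498 / 250 ≈ 1.992.

c = 1.99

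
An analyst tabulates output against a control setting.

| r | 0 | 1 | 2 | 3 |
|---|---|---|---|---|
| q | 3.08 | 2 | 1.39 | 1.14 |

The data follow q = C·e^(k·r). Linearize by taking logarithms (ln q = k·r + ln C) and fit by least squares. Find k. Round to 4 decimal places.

Taking logs, ln q = k·r + ln C, so regress ln q on r.
XᵀX = [[14.0000, 6.0000]; [6.0000, 4]], rhs = [1.7448, 2.2784]ᵀ  (here Σr = 6.0000, Σ(r)² = 14.0000, Σln q = 2.2784, Σr·ln q = 1.7448).
Solving (det = 20.0000): k = -0.33455, ln C = 1.07143.

k = -0.3346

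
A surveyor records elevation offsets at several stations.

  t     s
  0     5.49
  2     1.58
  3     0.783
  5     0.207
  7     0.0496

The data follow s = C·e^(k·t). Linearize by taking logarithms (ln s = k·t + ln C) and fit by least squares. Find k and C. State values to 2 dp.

Taking logs, ln s = k·t + ln C, so regress ln s on t.
XᵀX = [[87.0000, 17.0000]; [17.0000, 5]], rhs = [-28.7206, -2.6631]ᵀ  (here Σt = 17.0000, Σ(t)² = 87.0000, Σln s = -2.6631, Σt·ln s = -28.7206).
Solving (det = 146.0000): k = -0.67350, ln C = 1.75728, so C = exp(1.75728) = 5.79662.

k = -0.67, C = 5.80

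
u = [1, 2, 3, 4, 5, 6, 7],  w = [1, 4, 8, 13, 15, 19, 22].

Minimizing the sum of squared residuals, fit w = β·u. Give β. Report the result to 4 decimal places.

Setting ∂/∂β … = 0 gives: 140·β = 428.
(Σu·u = 140, Σu·w = 428.)
Hence β = 428 / 140 ≈ 3.05714.

β = 3.0571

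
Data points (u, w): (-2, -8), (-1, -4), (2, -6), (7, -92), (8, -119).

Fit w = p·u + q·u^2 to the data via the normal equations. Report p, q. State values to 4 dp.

Compute the Gram sums: Σu·u = 122, Σu·u^2 = 854, Σu^2·u^2 = 6530.
For Aᵀw: Σu·w = -1588, Σu^2·w = -12184.
So AᵀA·[p, q]ᵀ = Aᵀw: [[122, 854]; [854, 6530]]·[p, q]ᵀ = [-1588, -12184]ᵀ.
Determinant 122·6530 − 854² = 67344.
p = ((-1588)·6530 − 854·(-12184))/67344 = 1479/2806; q = (122·(-12184) − 854·(-1588))/67344 = -89/46.

p = 0.5271, q = -1.9348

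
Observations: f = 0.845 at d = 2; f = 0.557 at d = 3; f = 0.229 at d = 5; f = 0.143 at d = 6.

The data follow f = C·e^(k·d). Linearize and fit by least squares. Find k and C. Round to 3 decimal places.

k = -0.444, C = 2.083

Taking logs, ln f = k·d + ln C, so regress ln f on d.
AᵀA = [[74.0000, 16.0000]; [16.0000, 4]], rhs = [-21.1320, -4.1726]ᵀ  (here Σd = 16.0000, Σ(d)² = 74.0000, Σln f = -4.1726, Σd·ln f = -21.1320).
Slope k = (n·Σd·ln f − Σd·Σln f)/(n·Σ(d)² − (Σd)²) = (4·-21.1320 − 16.0000·-4.1726)/40.0000 = -0.44418; ln C = (Σln f − k·Σd)/n = 0.73359, so C = exp(0.73359) = 2.08255.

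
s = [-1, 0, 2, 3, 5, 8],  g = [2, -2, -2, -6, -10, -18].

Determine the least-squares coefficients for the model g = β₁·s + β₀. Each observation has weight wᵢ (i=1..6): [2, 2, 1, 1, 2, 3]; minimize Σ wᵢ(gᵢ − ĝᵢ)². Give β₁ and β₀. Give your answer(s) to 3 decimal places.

β₁ = -2.129, β₀ = -0.294

Entries of AᵀWA: Σwᵢ·s·s = 257, Σwᵢ·s = 37, Σwᵢ·1 = 11.
For AᵀWg: Σwᵢ·s·g = -558, Σwᵢ·g = -82.
Normal equations: [[257, 37]; [37, 11]]·[β₁, β₀]ᵀ = [-558, -82]ᵀ.
det = 257·11 − 37² = 1458.
β₁ = ((-558)·11 − 37·(-82))/1458 = -1552/729; β₀ = (257·(-82) − 37·(-558))/1458 = -214/729.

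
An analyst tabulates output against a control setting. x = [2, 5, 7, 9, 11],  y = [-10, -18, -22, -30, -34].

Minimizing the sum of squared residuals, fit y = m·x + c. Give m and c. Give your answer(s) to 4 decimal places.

Sums needed: Σx·x = 280, Σx = 34, Σ1 = 5.
Moment sums: Σx·y = -908, Σy = -114.
Normal equations: [[280, 34]; [34, 5]]·[m, c]ᵀ = [-908, -114]ᵀ.
Eliminating c: 5·(row 1) − 34·(row 2) gives 244·m = 5·(-908) − 34·(-114) = -664, so m = -166/61.
Then c = ((-114) − 34·(-166/61))/5 = -262/61.

m = -2.7213, c = -4.2951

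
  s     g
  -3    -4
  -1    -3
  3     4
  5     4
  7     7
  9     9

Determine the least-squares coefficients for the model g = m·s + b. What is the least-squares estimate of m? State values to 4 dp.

From the data, Σs·s = 174, Σs = 20, Σ1 = 6.
Moment sums: Σs·g = 177, Σg = 17.
Δ = 174·6 − 20² = 644.
m = (177·6 − 20·17)/644 = 361/322; b = (174·17 − 20·177)/644 = -291/322.

m = 1.1211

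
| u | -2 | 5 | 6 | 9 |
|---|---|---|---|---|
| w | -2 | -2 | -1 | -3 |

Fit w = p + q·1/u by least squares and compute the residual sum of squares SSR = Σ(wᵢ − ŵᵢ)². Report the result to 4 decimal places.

Sums needed: Σ1 = 4, Σ1/u = -1/45, Σ1/u·1/u = 1337/4050.
And Σw = -8, Σ1/u·w = 1/10.
det = 4·(1337/4050) − (-1/45)² = 33/25.
p = ((-8)·(1337/4050) − (-1/45)·(1/10))/(33/25) = -10687/5346; q = (4·(1/10) − (-1/45)·(-8))/(33/25) = 50/297.
Residuals: 445/5346, -185/5346, 5191/5346, -1817/1782; SSR = 5321/2673.

SSR = 1.9906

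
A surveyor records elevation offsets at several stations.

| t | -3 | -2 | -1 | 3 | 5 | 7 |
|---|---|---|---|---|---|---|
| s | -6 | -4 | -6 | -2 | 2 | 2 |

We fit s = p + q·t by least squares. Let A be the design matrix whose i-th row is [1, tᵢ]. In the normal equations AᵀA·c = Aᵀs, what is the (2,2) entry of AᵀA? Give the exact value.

Row 2 ↔ basis t, column 2 ↔ basis t, so (AᵀA)_{2,2} = Σᵢ (t)·(t) = (-3)·(-3) + (-2)·(-2) + (-1)·(-1) + (3)·(3) + (5)·(5) + (7)·(7) = 97.

97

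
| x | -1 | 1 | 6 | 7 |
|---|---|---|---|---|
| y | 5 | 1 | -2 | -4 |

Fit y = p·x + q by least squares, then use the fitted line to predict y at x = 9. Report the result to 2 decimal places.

ŷ = -5.65

The normal equations are: 87·p + 13·q = -44;  13·p + 4·q = 0.
det = 87·4 − 13² = 179.
p = ((-44)·4 − 13·0)/179 = -176/179; q = (87·0 − 13·(-44))/179 = 572/179.
At x = 9: ŷ = (-176/179)·(9) + (572/179)·(1) = -1012/179.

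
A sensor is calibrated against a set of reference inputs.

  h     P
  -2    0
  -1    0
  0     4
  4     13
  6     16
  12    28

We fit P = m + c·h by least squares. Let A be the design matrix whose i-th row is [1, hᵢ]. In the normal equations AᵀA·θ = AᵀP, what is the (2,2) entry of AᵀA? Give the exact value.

201

Row 2 ↔ basis h, column 2 ↔ basis h, so (AᵀA)_{2,2} = Σᵢ (h)·(h) = (-2)·(-2) + (-1)·(-1) + (0)·(0) + (4)·(4) + (6)·(6) + (12)·(12) = 201.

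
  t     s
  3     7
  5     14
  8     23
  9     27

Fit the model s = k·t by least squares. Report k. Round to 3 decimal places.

The normal equations are: 179·k = 518.
k = 518/179 = 2.89385.

k = 2.894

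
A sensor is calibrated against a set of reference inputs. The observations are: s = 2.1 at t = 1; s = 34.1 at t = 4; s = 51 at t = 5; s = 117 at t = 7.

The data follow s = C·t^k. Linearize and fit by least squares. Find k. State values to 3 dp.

Let Y = ln s. Fitting Y = k·ln t + ln C by least squares:
Over the data: Σln t = 4.9416, Σ(ln t)² = 8.2987, Σln s = 12.9652, Σln t·ln s = 20.4874.
Normal system: [[8.2987, 4.9416]; [4.9416, 4]]·[k, ln C]ᵀ = [20.4874, 12.9652]ᵀ.
Δ = 8.2987·4 − (4.9416)² = 8.7748; k = (20.4874·4 − 4.9416·12.9652)/8.7748 = 2.03767, ln C = (8.2987·12.9652 − 4.9416·20.4874)/8.7748 = 0.72396.

k = 2.038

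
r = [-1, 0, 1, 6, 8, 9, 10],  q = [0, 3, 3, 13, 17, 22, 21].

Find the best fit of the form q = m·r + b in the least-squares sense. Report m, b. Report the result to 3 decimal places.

Normal-equation sums: Σr·r = 283, Σr = 33, Σ1 = 7.
For Mᵀq: Σr·q = 625, Σq = 79.
Normal equations: [[283, 33]; [33, 7]]·[m, b]ᵀ = [625, 79]ᵀ.
Eliminating b: 7·(row 1) − 33·(row 2) gives 892·m = 7·625 − 33·79 = 1768, so m = 442/223.
Then b = (79 − 33·(442/223))/7 = 433/223.

m = 1.982, b = 1.942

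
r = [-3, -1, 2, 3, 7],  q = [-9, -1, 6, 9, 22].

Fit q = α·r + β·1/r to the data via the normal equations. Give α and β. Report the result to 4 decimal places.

From the data, Σr·r = 72, Σr·1/r = 5, Σ1/r·1/r = 2633/1764.
Right-hand side: Σr·q = 221, Σ1/r·q = 92/7.
Normal equations: [[72, 5]; [5, 2633/1764]]·[α, β]ᵀ = [221, 92/7]ᵀ.
det = 72·(2633/1764) − 5² = 4041/49.
α = (221·(2633/1764) − 5·(92/7))/(4041/49) = 465973/145476; β = (72·(92/7) − 5·221)/(4041/49) = -7777/4041.

α = 3.2031, β = -1.9245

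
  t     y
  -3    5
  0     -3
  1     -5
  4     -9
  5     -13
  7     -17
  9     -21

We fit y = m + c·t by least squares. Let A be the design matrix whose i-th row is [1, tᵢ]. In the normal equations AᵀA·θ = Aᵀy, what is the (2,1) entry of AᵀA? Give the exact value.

23

Row 2 ↔ basis t, column 1 ↔ basis 1, so (AᵀA)_{2,1} = Σᵢ t = (-3)·(1) + (0)·(1) + (1)·(1) + (4)·(1) + (5)·(1) + (7)·(1) + (9)·(1) = 23.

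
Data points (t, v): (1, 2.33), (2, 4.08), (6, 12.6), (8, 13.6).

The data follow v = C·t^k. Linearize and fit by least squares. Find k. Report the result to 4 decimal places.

Taking logs, ln v = k·ln t + ln C, so regress ln v on ln t.
XᵀX = [[8.0149, 4.5643]; [4.5643, 4]], rhs = [10.9419, 7.3957]ᵀ  (here Σln t = 4.5643, Σ(ln t)² = 8.0149, Σln v = 7.3957, Σln t·ln v = 10.9419).
Δ = 8.0149·4 − (4.5643)² = 11.2265; k = (10.9419·4 − 4.5643·7.3957)/11.2265 = 0.89172, ln C = (8.0149·7.3957 − 4.5643·10.9419)/11.2265 = 0.83140.

k = 0.8917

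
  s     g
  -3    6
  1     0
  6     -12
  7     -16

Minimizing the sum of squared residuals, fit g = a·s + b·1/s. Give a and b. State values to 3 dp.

a = -2.221, b = 2.240

Sums needed: Σs·s = 95, Σs·1/s = 4, Σ1/s·1/s = 2045/1764.
Right-hand side: Σs·g = -202, Σ1/s·g = -44/7.
Determinant 95·(2045/1764) − 4² = 166051/1764.
a = ((-202)·(2045/1764) − 4·(-44/7))/(166051/1764) = -368738/166051; b = (95·(-44/7) − 4·(-202))/(166051/1764) = 371952/166051.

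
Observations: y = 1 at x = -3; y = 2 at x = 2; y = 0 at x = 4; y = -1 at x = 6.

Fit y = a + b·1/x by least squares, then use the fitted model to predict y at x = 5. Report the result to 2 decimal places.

ŷ = 0.53

With design matrix M, MᵀM = [[4, 7/12]; [7/12, 65/144]] and Mᵀy = [2, 1/2]ᵀ.
Eliminating b: (65/144)·(row 1) − (7/12)·(row 2) gives (211/144)·a = (65/144)·2 − (7/12)·(1/2) = 11/18, so a = 88/211.
Then b = ((1/2) − (7/12)·(88/211))/(65/144) = 120/211.
At x = 5: ŷ = (88/211)·(1) + (120/211)·(1/5) = 112/211.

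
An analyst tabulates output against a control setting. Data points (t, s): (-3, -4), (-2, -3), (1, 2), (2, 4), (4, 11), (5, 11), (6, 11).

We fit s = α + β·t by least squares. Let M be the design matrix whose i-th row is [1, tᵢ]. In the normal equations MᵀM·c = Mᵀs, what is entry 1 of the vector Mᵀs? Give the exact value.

32

Entry 1 ↔ basis 1, so (Mᵀs)_{1} = Σᵢ sᵢ = (1)·(-4) + (1)·(-3) + (1)·(2) + (1)·(4) + (1)·(11) + (1)·(11) + (1)·(11) = 32.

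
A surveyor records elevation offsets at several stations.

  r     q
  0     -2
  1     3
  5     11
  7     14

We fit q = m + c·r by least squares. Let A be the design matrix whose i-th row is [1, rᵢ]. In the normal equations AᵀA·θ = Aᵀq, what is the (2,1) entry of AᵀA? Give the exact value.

13

Row 2 ↔ basis r, column 1 ↔ basis 1, so (AᵀA)_{2,1} = Σᵢ r = (0)·(1) + (1)·(1) + (5)·(1) + (7)·(1) = 13.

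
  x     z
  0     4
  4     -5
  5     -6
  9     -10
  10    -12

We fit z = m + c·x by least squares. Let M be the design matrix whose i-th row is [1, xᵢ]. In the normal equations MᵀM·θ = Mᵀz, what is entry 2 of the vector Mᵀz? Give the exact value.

Entry 2 ↔ basis x, so (Mᵀz)_{2} = Σᵢ (x)·zᵢ = (0)·(4) + (4)·(-5) + (5)·(-6) + (9)·(-10) + (10)·(-12) = -260.

-260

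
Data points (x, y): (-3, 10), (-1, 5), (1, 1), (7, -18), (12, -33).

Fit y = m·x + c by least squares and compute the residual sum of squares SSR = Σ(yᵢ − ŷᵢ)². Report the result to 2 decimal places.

With design matrix M, MᵀM = [[204, 16]; [16, 5]] and Mᵀy = [-556, -35]ᵀ.
det = 204·5 − 16² = 764.
m = ((-556)·5 − 16·(-35))/764 = -555/191; c = (204·(-35) − 16·(-556))/764 = 439/191.
Residuals: -194/191, -39/191, 307/191, 8/191, -82/191; SSR = 734/191.

SSR = 3.84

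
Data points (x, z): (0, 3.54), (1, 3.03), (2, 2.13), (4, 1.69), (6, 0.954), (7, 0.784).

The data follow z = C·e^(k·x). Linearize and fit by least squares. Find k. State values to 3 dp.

Let Y = ln z. Fitting Y = k·x + ln C by least squares:
Σx = 20.0000, Σ(x)² = 106.0000, Σln z = 3.3631, Σx·ln z = 2.7337.
Equations: 106.0000·k + 20.0000·ln C = 2.7337;  20.0000·k + 6·ln C = 3.3631.
Δ = 106.0000·6 − (20.0000)² = 236.0000; k = (2.7337·6 − 20.0000·3.3631)/236.0000 = -0.21551, ln C = (106.0000·3.3631 − 20.0000·2.7337)/236.0000 = 1.27887.

k = -0.216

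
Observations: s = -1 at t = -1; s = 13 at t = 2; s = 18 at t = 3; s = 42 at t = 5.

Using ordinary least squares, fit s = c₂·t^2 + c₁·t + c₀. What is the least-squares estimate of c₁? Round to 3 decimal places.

c₁ = 3.143

Forming AᵀA = [[723, 159, 39]; [159, 39, 9]; [39, 9, 4]] and Aᵀs = [1263, 291, 72]ᵀ gives AᵀA·[c₂, c₁, c₀]ᵀ = Aᵀs.
Solving the 3×3 system (Gaussian elimination) gives c₂ = 59/60, c₁ = 943/300, c₀ = 67/50.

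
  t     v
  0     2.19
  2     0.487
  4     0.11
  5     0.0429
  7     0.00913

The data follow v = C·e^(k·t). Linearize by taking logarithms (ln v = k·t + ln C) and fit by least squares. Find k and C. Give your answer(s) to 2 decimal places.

With ln vᵢ as the transformed response and tᵢ as the regressor:
Σt = 18.0000, Σ(t)² = 94.0000, Σln v = -9.9879, Σt·ln v = -58.8858.
Equations: 94.0000·k + 18.0000·ln C = -58.8858;  18.0000·k + 5·ln C = -9.9879.
Slope k = (n·Σt·ln v − Σt·Σln v)/(n·Σ(t)² − (Σt)²) = (5·-58.8858 − 18.0000·-9.9879)/146.0000 = -0.78525; ln C = (Σln v − k·Σt)/n = 0.82931, so C = exp(0.82931) = 2.29173.

k = -0.79, C = 2.29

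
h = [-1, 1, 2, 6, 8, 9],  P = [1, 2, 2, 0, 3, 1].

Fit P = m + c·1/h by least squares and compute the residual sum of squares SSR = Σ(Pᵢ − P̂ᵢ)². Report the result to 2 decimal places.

SSR = 4.91

With design matrix A, AᵀA = [[6, 65/72]; [65/72, 11953/5184]] and AᵀP = [9, 179/72]ᵀ.
Determinant 6·(11953/5184) − (65/72)² = 67493/5184.
m = (9·(11953/5184) − (65/72)·(179/72))/(67493/5184) = 95942/67493; c = (6·(179/72) − (65/72)·9)/(67493/5184) = 35208/67493.
Residuals: 6759/67493, 3836/67493, 21440/67493, -101810/67493, 102136/67493, -32361/67493; SSR = 331358/67493.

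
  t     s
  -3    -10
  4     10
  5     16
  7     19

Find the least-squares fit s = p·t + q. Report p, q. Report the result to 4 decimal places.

p = 2.9824, q = -0.9427

Normal-equation sums: Σt·t = 99, Σt = 13, Σ1 = 4.
For Mᵀs: Σt·s = 283, Σs = 35.
MᵀM·[p, q]ᵀ = Mᵀs becomes [[99, 13]; [13, 4]]·[p, q]ᵀ = [283, 35]ᵀ.
Eliminating q: 4·(row 1) − 13·(row 2) gives 227·p = 4·283 − 13·35 = 677, so p = 677/227.
Then q = (35 − 13·(677/227))/4 = -214/227.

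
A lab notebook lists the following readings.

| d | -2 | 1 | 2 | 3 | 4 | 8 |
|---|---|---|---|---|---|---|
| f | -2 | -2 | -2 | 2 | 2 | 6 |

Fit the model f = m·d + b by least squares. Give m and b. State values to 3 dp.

Compute the Gram sums: Σd·d = 98, Σd = 16, Σ1 = 6.
Moment sums: Σd·f = 60, Σf = 4.
Normal equations: [[98, 16]; [16, 6]]·[m, b]ᵀ = [60, 4]ᵀ.
Δ = 98·6 − 16² = 332.
m = (60·6 − 16·4)/332 = 74/83; b = (98·4 − 16·60)/332 = -142/83.

m = 0.892, b = -1.711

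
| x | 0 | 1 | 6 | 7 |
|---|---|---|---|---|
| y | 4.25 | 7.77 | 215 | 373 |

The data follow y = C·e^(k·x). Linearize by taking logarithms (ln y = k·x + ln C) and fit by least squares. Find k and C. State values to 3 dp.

k = 0.648, C = 4.181

Linearized form: ln y = k·x + ln C. From the 4 transformed points,
Σx = 14.0000, Σ(x)² = 86.0000, Σln y = 14.7894, Σx·ln y = 75.7251.
Equations: 86.0000·k + 14.0000·ln C = 75.7251;  14.0000·k + 4·ln C = 14.7894.
Solving (det = 148.0000): k = 0.64763, ln C = 1.43065, so C = exp(1.43065) = 4.18143.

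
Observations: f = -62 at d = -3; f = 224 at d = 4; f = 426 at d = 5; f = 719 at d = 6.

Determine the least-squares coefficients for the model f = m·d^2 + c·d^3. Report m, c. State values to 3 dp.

Compute the Gram sums: Σd^2·d^2 = 2258, Σd^2·d^3 = 11682, Σd^3·d^3 = 67106.
And Σd^2·f = 39560, Σd^3·f = 224564.
Eliminating c: 67106·(row 1) − 11682·(row 2) gives 15056224·m = 67106·39560 − 11682·224564 = 31356712, so m = 3919589/1882028.
Then c = (224564 − 11682·(3919589/1882028))/67106 = 5615699/1882028.

m = 2.083, c = 2.984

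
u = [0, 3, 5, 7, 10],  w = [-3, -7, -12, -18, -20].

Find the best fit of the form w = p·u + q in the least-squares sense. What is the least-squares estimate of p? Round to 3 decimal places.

p = -1.845

The normal system MᵀM·[p, q]ᵀ = Mᵀw is [[183, 25]; [25, 5]]·[p, q]ᵀ = [-407, -60]ᵀ.
Δ = 183·5 − 25² = 290.
p = ((-407)·5 − 25·(-60))/290 = -107/58; q = (183·(-60) − 25·(-407))/290 = -161/58.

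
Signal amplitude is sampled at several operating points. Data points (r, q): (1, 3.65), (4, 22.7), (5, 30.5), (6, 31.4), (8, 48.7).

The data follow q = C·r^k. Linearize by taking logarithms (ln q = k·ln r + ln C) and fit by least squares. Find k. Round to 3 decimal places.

k = 1.244

Taking logs, ln q = k·ln r + ln C, so regress ln q on ln r.
XᵀX = [[12.0466, 6.8669]; [6.8669, 5]], rhs = [24.0850, 15.1673]ᵀ  (here Σln r = 6.8669, Σ(ln r)² = 12.0466, Σln q = 15.1673, Σln r·ln q = 24.0850).
Slope k = (n·Σln r·ln q − Σln r·Σln q)/(n·Σ(ln r)² − (Σln r)²) = (5·24.0850 − 6.8669·15.1673)/13.0781 = 1.24423; ln C = (Σln q − k·Σln r)/n = 1.32465.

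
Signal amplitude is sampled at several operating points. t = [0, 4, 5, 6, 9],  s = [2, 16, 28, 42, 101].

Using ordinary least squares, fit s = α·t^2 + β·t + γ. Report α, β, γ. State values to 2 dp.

The normal equations are: 8738·α + 1134·β + 158·γ = 10649;  1134·α + 158·β + 24·γ = 1365;  158·α + 24·β + 5·γ = 189.
Solving the 3×3 system (Gaussian elimination) gives α = 35261/24024, β = -17491/8008, γ = 22865/12012.

α = 1.47, β = -2.18, γ = 1.90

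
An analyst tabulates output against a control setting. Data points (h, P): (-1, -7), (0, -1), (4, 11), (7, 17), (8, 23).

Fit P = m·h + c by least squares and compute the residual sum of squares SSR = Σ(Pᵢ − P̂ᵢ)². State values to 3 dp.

SSR = 10.601

Sums needed: Σh·h = 130, Σh = 18, Σ1 = 5.
For XᵀP: Σh·P = 354, ΣP = 43.
det = 130·5 − 18² = 326.
m = (354·5 − 18·43)/326 = 498/163; c = (130·43 − 18·354)/326 = -391/163.
Residuals: -252/163, 228/163, 192/163, -324/163, 156/163; SSR = 1728/163.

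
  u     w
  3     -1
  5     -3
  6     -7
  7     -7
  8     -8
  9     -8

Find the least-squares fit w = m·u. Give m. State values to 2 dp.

m = -0.93

XᵀX·[m]ᵀ = Xᵀw reads: 264·m = -245.
Hence m = -245 / 264 ≈ -0.92803.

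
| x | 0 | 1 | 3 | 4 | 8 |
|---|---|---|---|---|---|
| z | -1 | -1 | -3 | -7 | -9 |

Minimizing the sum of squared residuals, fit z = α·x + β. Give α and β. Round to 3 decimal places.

α = -1.103, β = -0.670

Setting ∂/∂α … = 0 gives: 90·α + 16·β = -110;  16·α + 5·β = -21.
Δ = 90·5 − 16² = 194.
α = ((-110)·5 − 16·(-21))/194 = -107/97; β = (90·(-21) − 16·(-110))/194 = -65/97.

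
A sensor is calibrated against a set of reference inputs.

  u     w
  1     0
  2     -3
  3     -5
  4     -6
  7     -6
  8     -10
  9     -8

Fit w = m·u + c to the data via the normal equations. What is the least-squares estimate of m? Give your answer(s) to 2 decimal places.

m = -0.92

The normal equations are: 224·m + 34·c = -239;  34·m + 7·c = -38.
Eliminating c: 7·(row 1) − 34·(row 2) gives 412·m = 7·(-239) − 34·(-38) = -381, so m = -381/412.
Then c = ((-38) − 34·(-381/412))/7 = -193/206.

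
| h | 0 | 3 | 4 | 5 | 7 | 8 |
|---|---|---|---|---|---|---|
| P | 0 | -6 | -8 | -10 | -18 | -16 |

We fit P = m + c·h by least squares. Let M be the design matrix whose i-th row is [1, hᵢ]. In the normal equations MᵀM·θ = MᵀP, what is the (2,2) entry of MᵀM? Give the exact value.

Row 2 ↔ basis h, column 2 ↔ basis h, so (MᵀM)_{2,2} = Σᵢ (h)·(h) = (0)·(0) + (3)·(3) + (4)·(4) + (5)·(5) + (7)·(7) + (8)·(8) = 163.

163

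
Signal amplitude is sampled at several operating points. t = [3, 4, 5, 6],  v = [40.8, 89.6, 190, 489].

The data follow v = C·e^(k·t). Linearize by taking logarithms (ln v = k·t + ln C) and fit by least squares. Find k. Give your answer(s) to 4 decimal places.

k = 0.8203

Let Y = ln v. Fitting Y = k·t + ln C by least squares:
AᵀA = [[86.0000, 18.0000]; [18.0000, 4]], rhs = [92.4968, 19.6434]ᵀ  (here Σt = 18.0000, Σ(t)² = 86.0000, Σln v = 19.6434, Σt·ln v = 92.4968).
Δ = 86.0000·4 − (18.0000)² = 20.0000; k = (92.4968·4 − 18.0000·19.6434)/20.0000 = 0.82027, ln C = (86.0000·19.6434 − 18.0000·92.4968)/20.0000 = 1.21964.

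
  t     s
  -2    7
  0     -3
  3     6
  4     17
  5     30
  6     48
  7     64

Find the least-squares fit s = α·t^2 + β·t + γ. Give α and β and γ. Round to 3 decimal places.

α = 1.618, β = -1.564, γ = -2.839

Sums needed: Σt^2·t^2 = 4675, Σt^2·t = 767, Σt^2 = 139, Σt·t = 139, Σt = 23, Σ1 = 7.
Moment sums: Σt^2·s = 5968, Σt·s = 958, Σs = 169.
XᵀX·[α, β, γ]ᵀ = Xᵀs becomes [[4675, 767, 139]; [767, 139, 23]; [139, 23, 7]]·[α, β, γ]ᵀ = [5968, 958, 169]ᵀ.
Inverting the 3×3 Gram matrix, [α, β, γ]ᵀ = [11879/7344, -11483/7344, -1303/459]ᵀ.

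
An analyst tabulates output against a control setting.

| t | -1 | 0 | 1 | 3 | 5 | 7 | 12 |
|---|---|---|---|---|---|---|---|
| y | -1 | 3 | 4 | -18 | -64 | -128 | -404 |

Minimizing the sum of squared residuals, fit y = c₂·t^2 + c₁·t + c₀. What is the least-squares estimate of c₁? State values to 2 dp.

Sums needed: Σt^2·t^2 = 23845, Σt^2·t = 2223, Σt^2 = 229, Σt·t = 229, Σt = 27, Σ1 = 7.
Right-hand side: Σt^2·y = -66207, Σt·y = -6113, Σy = -608.
Normal equations: [[23845, 2223, 229]; [2223, 229, 27]; [229, 27, 7]]·[c₂, c₁, c₀]ᵀ = [-66207, -6113, -608]ᵀ.
Solving the 3×3 system (Gaussian elimination) gives c₂ = -1286461/432264, c₁ = 253039/144088, c₀ = 806207/216132.

c₁ = 1.76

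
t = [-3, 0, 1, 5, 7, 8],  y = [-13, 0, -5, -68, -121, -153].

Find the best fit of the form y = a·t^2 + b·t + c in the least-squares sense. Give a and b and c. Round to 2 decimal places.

a = -2.07, b = -2.58, c = -1.26

The normal equations are: 7204·a + 954·b + 148·c = -17543;  954·a + 148·b + 18·c = -2377;  148·a + 18·b + 6·c = -360.
(Σt^2·t^2 = 7204, Σt^2·t = 954, Σt^2 = 148, Σt·t = 148, Σt = 18, Σ1 = 6, Σt^2·y = -17543, Σt·y = -2377, Σy = -360.)
Row-reducing yields a = -114639/55435, b = -57163/22174, c = -139231/110870.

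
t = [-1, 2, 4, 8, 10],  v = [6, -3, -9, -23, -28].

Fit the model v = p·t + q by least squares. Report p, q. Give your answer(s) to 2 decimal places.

p = -3.15, q = 3.11

From the data, Σt·t = 185, Σt = 23, Σ1 = 5.
For Mᵀv: Σt·v = -512, Σv = -57.
Eliminating q: 5·(row 1) − 23·(row 2) gives 396·p = 5·(-512) − 23·(-57) = -1249, so p = -1249/396.
Then q = ((-57) − 23·(-1249/396))/5 = 1231/396.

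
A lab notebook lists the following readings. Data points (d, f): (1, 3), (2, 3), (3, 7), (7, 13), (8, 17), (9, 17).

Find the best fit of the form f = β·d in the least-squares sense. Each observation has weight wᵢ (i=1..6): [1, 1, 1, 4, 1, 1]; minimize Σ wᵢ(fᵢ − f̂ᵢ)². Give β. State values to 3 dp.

β = 1.924

With design matrix A, AᵀWA = [[355]] and AᵀWf = [683]ᵀ.
Hence β = 683 / 355 ≈ 1.92394.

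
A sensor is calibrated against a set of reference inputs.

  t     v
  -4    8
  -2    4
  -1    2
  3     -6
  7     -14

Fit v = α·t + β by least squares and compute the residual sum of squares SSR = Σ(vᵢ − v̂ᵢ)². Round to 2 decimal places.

SSR = 0.00

XᵀX·[α, β]ᵀ = Xᵀv reads: 79·α + 3·β = -158;  3·α + 5·β = -6.
(Σt·t = 79, Σt = 3, Σ1 = 5, Σt·v = -158, Σv = -6.)
Eliminating β: 5·(row 1) − 3·(row 2) gives 386·α = 5·(-158) − 3·(-6) = -772, so α = -2.
Then β = ((-6) − 3·(-2))/5 = 0.
Residuals: 0, 0, 0, 0, 0; SSR = 0.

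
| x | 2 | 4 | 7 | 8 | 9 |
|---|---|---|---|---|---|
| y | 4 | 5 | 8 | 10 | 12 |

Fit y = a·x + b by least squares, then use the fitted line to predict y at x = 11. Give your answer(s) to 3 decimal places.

ŷ = 13.388

With design matrix A, AᵀA = [[214, 30]; [30, 5]] and Aᵀy = [272, 39]ᵀ.
det = 214·5 − 30² = 170.
a = (272·5 − 30·39)/170 = 19/17; b = (214·39 − 30·272)/170 = 93/85.
At x = 11: ŷ = (19/17)·(11) + (93/85)·(1) = 1138/85.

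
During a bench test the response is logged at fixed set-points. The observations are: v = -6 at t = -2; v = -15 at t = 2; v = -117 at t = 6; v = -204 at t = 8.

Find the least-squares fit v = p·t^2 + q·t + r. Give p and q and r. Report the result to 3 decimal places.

p = -2.933, q = -2.177, r = 1.312

Forming XᵀX = [[5424, 728, 108]; [728, 108, 14]; [108, 14, 4]] and Xᵀv = [-17352, -2352, -342]ᵀ gives XᵀX·[p, q, r]ᵀ = Xᵀv.
Solving the 3×3 system (Gaussian elimination) gives p = -9339/3184, q = -3465/1592, r = 261/199.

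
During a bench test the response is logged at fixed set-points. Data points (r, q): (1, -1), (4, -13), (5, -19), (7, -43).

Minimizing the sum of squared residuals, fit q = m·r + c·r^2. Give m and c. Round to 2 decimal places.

m = 0.92, c = -1.00

Entries of XᵀX: Σr·r = 91, Σr·r^2 = 533, Σr^2·r^2 = 3283.
And Σr·q = -449, Σr^2·q = -2791.
det = 91·3283 − 533² = 14664.
m = ((-449)·3283 − 533·(-2791))/14664 = 12/13; c = (91·(-2791) − 533·(-449))/14664 = -1.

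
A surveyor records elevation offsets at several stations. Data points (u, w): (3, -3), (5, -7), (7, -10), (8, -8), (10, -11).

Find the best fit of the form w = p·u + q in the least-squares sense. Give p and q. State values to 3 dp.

p = -1.048, q = -0.884

Setting ∂/∂p … = 0 gives: 247·p + 33·q = -288;  33·p + 5·q = -39.
Δ = 247·5 − 33² = 146.
p = ((-288)·5 − 33·(-39))/146 = -153/146; q = (247·(-39) − 33·(-288))/146 = -129/146.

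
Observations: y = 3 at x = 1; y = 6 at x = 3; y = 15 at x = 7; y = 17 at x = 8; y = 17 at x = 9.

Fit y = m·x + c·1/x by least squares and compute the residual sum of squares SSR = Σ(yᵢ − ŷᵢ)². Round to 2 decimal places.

SSR = 2.82

From the data, Σx·x = 204, Σx·1/x = 5, Σ1/x·1/x = 294529/254016.
Moment sums: Σx·y = 415, Σ1/x·y = 5623/504.
Eliminating c: (294529/254016)·(row 1) − 5·(row 2) gives (4477793/21168)·m = (294529/254016)·415 − 5·(5623/504) = 108059575/254016, so m = 108059575/53733516.
Then c = ((5623/504) − 5·(108059575/53733516))/(294529/254016) = 4254264/4477793.
Residuals: 2089805/53733516, -6264895/17911172, 42292691/53733516, 10652944/13433379, -21579585/17911172; SSR = 151733027/53733516.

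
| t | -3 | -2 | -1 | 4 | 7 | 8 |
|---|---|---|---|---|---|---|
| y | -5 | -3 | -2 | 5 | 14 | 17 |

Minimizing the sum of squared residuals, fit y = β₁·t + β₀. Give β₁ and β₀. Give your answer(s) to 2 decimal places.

MᵀM·[β₁, β₀]ᵀ = Mᵀy reads: 143·β₁ + 13·β₀ = 277;  13·β₁ + 6·β₀ = 26.
(Σt·t = 143, Σt = 13, Σ1 = 6, Σt·y = 277, Σy = 26.)
Determinant 143·6 − 13² = 689.
β₁ = (277·6 − 13·26)/689 = 1324/689; β₀ = (143·26 − 13·277)/689 = 9/53.

β₁ = 1.92, β₀ = 0.17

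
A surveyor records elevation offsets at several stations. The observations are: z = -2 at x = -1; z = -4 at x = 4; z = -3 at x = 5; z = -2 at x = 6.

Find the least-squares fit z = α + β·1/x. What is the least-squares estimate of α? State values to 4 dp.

From the data, Σ1 = 4, Σ1/x = -23/60, Σ1/x·1/x = 4069/3600.
Moment sums: Σz = -11, Σ1/x·z = 1/15.
AᵀA·[α, β]ᵀ = Aᵀz becomes [[4, -23/60]; [-23/60, 4069/3600]]·[α, β]ᵀ = [-11, 1/15]ᵀ.
Eliminating β: (4069/3600)·(row 1) − (-23/60)·(row 2) gives (5249/1200)·α = (4069/3600)·(-11) − (-23/60)·(1/15) = -4963/400, so α = -14889/5249.
Then β = ((1/15) − (-23/60)·(-14889/5249))/(4069/3600) = -4740/5249.

α = -2.8365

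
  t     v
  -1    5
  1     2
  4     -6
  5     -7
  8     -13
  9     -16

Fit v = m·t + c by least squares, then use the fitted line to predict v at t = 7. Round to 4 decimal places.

v̂ = -11.4381

Forming AᵀA = [[188, 26]; [26, 6]] and Aᵀv = [-310, -35]ᵀ gives AᵀA·[m, c]ᵀ = Aᵀv.
det = 188·6 − 26² = 452.
m = ((-310)·6 − 26·(-35))/452 = -475/226; c = (188·(-35) − 26·(-310))/452 = 370/113.
At t = 7: v̂ = (-475/226)·(7) + (370/113)·(1) = -2585/226.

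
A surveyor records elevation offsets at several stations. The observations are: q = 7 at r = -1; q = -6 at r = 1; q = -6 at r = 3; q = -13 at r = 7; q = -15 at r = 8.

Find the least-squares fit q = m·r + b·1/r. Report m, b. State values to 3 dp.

m = -1.766, b = -4.613

Entries of MᵀM: Σr·r = 124, Σr·1/r = 5, Σ1/r·1/r = 60601/28224.
And Σr·q = -242, Σ1/r·q = -1049/56.
Determinant 124·(60601/28224) − 5² = 1702231/7056.
m = ((-242)·(60601/28224) − 5·(-1049/56))/(1702231/7056) = -6010981/3404462; b = (124·(-1049/56) − 5·(-242))/(1702231/7056) = -7851816/1702231.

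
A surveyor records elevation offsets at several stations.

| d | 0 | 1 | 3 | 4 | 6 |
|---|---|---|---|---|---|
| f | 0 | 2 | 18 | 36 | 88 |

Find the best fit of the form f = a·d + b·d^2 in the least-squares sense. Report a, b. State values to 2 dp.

From the data, Σd·d = 62, Σd·d^2 = 308, Σd^2·d^2 = 1634.
And Σd·f = 728, Σd^2·f = 3908.
det = 62·1634 − 308² = 6444.
a = (728·1634 − 308·3908)/6444 = -392/179; b = (62·3908 − 308·728)/6444 = 502/179.

a = -2.19, b = 2.80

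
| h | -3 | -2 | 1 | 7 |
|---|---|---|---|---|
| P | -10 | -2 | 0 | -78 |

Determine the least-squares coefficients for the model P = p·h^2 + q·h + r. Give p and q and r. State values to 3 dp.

p = -1.550, q = -0.639, r = 2.389

The normal equations are: 2499·p + 309·q + 63·r = -3920;  309·p + 63·q + 3·r = -512;  63·p + 3·q + 4·r = -90.
(Σh^2·h^2 = 2499, Σh^2·h = 309, Σh^2 = 63, Σh·h = 63, Σh = 3, Σ1 = 4, Σh^2·P = -3920, Σh·P = -512, ΣP = -90.)
Inverting the 3×3 Gram matrix, [p, q, r]ᵀ = [-11893/7674, -4907/7674, 3055/1279]ᵀ.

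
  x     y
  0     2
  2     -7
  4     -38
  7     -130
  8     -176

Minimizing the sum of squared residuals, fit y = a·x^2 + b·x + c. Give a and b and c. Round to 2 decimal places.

Compute the Gram sums: Σx^2·x^2 = 6769, Σx^2·x = 927, Σx^2 = 133, Σx·x = 133, Σx = 21, Σ1 = 5.
Right-hand side: Σx^2·y = -18270, Σx·y = -2484, Σy = -349.
AᵀA·[a, b, c]ᵀ = Aᵀy becomes [[6769, 927, 133]; [927, 133, 21]; [133, 21, 5]]·[a, b, c]ᵀ = [-18270, -2484, -349]ᵀ.
Inverting the 3×3 Gram matrix, [a, b, c]ᵀ = [-68737/22598, 51639/22598, 17090/11299]ᵀ.

a = -3.04, b = 2.29, c = 1.51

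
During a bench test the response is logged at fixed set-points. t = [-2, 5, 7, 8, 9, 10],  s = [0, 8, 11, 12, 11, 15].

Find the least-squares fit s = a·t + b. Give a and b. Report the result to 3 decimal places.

The normal system MᵀM·[a, b]ᵀ = Mᵀs is [[323, 37]; [37, 6]]·[a, b]ᵀ = [462, 57]ᵀ.
Δ = 323·6 − 37² = 569.
a = (462·6 − 37·57)/569 = 663/569; b = (323·57 − 37·462)/569 = 1317/569.

a = 1.165, b = 2.315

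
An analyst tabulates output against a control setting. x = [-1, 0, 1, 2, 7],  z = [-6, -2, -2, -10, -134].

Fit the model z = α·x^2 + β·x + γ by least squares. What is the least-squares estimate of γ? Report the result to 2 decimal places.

γ = -1.44

Normal-equation sums: Σx^2·x^2 = 2419, Σx^2·x = 351, Σx^2 = 55, Σx·x = 55, Σx = 9, Σ1 = 5.
For Aᵀz: Σx^2·z = -6614, Σx·z = -954, Σz = -154.
AᵀA·[α, β, γ]ᵀ = Aᵀz becomes [[2419, 351, 55]; [351, 55, 9]; [55, 9, 5]]·[α, β, γ]ᵀ = [-6614, -954, -154]ᵀ.
Row-reducing yields α = -25428/8599, β = 15156/8599, γ = -12422/8599.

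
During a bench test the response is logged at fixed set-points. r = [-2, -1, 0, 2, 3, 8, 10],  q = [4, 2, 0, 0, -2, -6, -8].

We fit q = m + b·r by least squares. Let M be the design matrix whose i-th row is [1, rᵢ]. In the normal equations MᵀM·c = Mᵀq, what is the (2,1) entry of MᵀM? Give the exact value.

20

Row 2 ↔ basis r, column 1 ↔ basis 1, so (MᵀM)_{2,1} = Σᵢ r = (-2)·(1) + (-1)·(1) + (0)·(1) + (2)·(1) + (3)·(1) + (8)·(1) + (10)·(1) = 20.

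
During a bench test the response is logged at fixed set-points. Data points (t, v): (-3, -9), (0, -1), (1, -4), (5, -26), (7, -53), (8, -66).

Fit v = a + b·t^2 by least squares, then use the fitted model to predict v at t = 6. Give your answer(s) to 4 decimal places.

v̂ = -38.0906

Setting ∂/∂a … = 0 gives: 6·a + 148·b = -159;  148·a + 7204·b = -7556.
Δ = 6·7204 − 148² = 21320.
a = ((-159)·7204 − 148·(-7556))/21320 = -6787/5330; b = (6·(-7556) − 148·(-159))/21320 = -5451/5330.
At t = 6: v̂ = (-6787/5330)·(1) + (-5451/5330)·(36) = -203023/5330.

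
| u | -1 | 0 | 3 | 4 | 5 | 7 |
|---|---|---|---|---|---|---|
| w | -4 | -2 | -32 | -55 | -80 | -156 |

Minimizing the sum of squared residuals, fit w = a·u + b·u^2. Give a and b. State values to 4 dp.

a = -1.3312, b = -2.9944

From the data, Σu·u = 100, Σu·u^2 = 558, Σu^2·u^2 = 3364.
Moment sums: Σu·w = -1804, Σu^2·w = -10816.
AᵀA·[a, b]ᵀ = Aᵀw becomes [[100, 558]; [558, 3364]]·[a, b]ᵀ = [-1804, -10816]ᵀ.
Eliminating b: 3364·(row 1) − 558·(row 2) gives 25036·a = 3364·(-1804) − 558·(-10816) = -33328, so a = -8332/6259.
Then b = ((-10816) − 558·(-8332/6259))/3364 = -18742/6259.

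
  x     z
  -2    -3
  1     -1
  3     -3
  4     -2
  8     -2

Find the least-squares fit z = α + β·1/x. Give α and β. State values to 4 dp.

Compute the Gram sums: Σ1 = 5, Σ1/x = 29/24, Σ1/x·1/x = 829/576.
For Aᵀz: Σz = -11, Σ1/x·z = -5/4.
AᵀA·[α, β]ᵀ = Aᵀz becomes [[5, 29/24]; [29/24, 829/576]]·[α, β]ᵀ = [-11, -5/4]ᵀ.
Eliminating β: (829/576)·(row 1) − (29/24)·(row 2) gives (413/72)·α = (829/576)·(-11) − (29/24)·(-5/4) = -8249/576, so α = -8249/3304.
Then β = ((-5/4) − (29/24)·(-8249/3304))/(829/576) = 507/413.

α = -2.4967, β = 1.2276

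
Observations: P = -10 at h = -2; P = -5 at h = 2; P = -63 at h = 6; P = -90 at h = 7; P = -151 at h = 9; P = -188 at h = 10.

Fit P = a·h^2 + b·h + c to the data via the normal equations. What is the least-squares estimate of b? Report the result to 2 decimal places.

AᵀA·[a, b, c]ᵀ = AᵀP reads: 20290·a + 2288·b + 274·c = -37769;  2288·a + 274·b + 32·c = -4237;  274·a + 32·b + 6·c = -507.
Solving the 3×3 system (Gaussian elimination) gives a = -196/97, b = 39977/30070, c = 20581/30070.

b = 1.33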